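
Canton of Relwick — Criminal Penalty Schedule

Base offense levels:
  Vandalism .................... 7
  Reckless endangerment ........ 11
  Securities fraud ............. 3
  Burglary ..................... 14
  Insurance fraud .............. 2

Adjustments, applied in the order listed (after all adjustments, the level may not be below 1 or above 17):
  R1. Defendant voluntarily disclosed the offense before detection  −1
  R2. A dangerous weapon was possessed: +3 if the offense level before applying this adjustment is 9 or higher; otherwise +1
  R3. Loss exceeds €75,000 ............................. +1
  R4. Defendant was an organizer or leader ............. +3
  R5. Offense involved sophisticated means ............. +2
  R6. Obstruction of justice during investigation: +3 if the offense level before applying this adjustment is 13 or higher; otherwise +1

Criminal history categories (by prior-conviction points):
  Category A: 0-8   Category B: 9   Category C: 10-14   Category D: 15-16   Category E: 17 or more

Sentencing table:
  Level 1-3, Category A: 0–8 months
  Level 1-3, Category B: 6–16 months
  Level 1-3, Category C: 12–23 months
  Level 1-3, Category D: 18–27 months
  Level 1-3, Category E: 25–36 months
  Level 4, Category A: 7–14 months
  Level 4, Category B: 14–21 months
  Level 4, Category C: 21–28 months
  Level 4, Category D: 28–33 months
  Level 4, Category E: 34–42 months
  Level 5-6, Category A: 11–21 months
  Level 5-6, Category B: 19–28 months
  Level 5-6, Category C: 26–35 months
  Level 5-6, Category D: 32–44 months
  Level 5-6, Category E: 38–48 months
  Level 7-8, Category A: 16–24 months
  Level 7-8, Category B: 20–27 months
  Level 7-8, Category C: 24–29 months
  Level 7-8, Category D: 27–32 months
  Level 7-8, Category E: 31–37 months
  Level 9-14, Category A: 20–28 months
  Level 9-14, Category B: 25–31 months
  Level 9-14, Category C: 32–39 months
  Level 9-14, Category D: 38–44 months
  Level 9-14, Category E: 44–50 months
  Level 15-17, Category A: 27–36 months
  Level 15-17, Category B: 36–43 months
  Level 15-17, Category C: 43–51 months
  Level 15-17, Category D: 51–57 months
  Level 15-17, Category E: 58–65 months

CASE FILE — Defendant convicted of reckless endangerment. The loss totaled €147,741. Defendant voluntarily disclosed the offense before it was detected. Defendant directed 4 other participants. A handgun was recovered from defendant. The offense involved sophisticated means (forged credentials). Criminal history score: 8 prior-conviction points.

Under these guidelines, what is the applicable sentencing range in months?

Base offense level for reckless endangerment: 11.
R1 applies: 11 − 1 = 10.
R2 applies (level before this adjustment is 10 ≥ 9, so +3): 10 + 3 = 13.
R3 applies: 13 + 1 = 14.
R4 applies: 14 + 3 = 17.
R5 applies: 17 + 2 = 19.
R6 does not apply.
Level 19 exceeds the maximum of 17; capped at 17.
Final offense level: 17.
Criminal history: 8 prior points → Category A (0-8).
Level 17 falls in the 15-17 band.
Grid: Level 15-17 × Category A = 27-36 months.

27-36 months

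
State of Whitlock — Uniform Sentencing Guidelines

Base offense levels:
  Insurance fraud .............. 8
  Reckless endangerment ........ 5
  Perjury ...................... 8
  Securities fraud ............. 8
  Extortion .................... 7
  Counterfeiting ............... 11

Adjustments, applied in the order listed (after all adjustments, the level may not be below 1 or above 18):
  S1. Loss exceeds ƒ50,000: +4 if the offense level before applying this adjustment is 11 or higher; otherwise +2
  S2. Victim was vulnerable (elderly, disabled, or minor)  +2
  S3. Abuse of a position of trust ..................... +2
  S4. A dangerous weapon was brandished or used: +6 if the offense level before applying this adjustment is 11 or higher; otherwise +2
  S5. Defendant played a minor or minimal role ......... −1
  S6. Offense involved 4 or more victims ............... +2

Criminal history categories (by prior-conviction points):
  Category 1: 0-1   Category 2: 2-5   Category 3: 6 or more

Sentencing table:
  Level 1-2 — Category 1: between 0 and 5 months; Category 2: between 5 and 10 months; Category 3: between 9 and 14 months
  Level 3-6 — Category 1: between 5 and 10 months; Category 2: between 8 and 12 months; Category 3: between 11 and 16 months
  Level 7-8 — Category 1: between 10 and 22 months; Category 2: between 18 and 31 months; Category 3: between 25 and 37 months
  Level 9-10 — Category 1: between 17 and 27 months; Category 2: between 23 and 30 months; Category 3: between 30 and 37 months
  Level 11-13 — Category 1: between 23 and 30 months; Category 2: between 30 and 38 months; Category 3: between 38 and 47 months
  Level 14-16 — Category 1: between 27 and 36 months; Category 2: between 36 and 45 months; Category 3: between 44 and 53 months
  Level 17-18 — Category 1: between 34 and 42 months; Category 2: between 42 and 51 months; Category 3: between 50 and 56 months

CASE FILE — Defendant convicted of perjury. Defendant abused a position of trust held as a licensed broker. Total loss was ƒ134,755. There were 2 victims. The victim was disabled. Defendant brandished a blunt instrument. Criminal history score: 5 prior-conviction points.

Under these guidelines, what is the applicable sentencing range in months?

Base offense level for perjury: 8.
S1 applies (level before this adjustment is 8 < 11, so +2): 8 + 2 = 10.
S2 applies: 10 + 2 = 12.
S3 applies: 12 + 2 = 14.
S4 applies (level before this adjustment is 14 ≥ 11, so +6): 14 + 6 = 20.
S5 does not apply.
S6 does not apply.
Level 20 exceeds the maximum of 18; capped at 18.
Final offense level: 18.
Criminal history: 5 prior points → Category 2 (2-5).
Level 18 falls in the 17-18 band.
Grid: Level 17-18 × Category 2 = 42-51 months.

42-51 months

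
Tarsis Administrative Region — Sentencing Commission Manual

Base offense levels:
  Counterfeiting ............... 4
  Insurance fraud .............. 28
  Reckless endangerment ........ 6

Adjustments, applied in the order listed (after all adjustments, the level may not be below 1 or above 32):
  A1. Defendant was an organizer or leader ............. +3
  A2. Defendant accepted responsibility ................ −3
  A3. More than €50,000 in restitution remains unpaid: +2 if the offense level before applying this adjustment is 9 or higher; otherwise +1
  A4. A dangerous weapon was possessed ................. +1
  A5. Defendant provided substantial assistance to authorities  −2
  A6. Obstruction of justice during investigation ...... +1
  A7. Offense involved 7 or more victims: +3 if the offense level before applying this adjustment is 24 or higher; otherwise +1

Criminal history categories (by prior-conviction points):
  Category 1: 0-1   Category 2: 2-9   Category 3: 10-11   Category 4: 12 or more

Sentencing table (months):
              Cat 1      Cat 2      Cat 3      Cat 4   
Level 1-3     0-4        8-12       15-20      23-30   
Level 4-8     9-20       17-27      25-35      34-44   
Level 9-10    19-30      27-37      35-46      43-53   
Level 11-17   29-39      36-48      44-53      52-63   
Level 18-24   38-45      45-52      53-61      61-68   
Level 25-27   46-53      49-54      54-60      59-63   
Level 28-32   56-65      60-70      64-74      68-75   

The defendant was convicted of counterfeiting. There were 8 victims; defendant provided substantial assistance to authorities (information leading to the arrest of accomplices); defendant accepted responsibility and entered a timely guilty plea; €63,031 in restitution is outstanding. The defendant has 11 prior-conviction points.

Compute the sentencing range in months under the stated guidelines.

Base offense level for counterfeiting: 4.
A1 does not apply.
A2 applies: 4 − 3 = 1.
A3 applies (level before this adjustment is 1 < 9, so +1): 1 + 1 = 2.
A4 does not apply.
A5 applies: 2 − 2 = 0.
A6 does not apply.
A7 applies (level before this adjustment is 0 < 24, so +1): 0 + 1 = 1.
Final offense level: 1.
Criminal history: 11 prior points → Category 3 (10-11).
Level 1 falls in the 1-3 band.
Grid: Level 1-3 × Category 3 = 15-20 months.

15-20 months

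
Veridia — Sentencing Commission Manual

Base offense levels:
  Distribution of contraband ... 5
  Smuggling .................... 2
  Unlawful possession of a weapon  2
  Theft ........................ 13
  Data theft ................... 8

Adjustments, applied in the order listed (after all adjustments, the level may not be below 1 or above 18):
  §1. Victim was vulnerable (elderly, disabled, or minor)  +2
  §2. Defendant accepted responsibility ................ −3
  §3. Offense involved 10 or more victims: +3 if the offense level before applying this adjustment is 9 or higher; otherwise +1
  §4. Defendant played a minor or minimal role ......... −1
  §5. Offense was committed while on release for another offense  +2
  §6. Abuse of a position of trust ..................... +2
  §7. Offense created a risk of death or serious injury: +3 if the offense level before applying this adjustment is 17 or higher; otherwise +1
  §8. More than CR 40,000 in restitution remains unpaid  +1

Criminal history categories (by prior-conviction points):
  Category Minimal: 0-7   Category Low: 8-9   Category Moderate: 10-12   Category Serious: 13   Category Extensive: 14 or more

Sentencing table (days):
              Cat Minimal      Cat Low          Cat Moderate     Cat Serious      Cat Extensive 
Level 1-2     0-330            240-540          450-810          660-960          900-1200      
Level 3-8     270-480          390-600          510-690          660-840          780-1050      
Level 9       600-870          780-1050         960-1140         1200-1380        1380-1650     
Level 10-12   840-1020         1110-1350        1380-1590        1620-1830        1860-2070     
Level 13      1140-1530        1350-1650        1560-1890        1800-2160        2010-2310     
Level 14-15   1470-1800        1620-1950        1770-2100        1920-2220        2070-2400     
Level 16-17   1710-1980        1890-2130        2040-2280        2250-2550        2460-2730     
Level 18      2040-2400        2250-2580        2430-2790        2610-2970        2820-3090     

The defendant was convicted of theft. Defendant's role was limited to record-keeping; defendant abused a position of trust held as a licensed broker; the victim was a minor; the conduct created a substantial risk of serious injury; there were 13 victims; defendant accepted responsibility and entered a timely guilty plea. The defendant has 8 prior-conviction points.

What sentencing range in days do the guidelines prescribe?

Base offense level for theft: 13.
§1 applies: 13 + 2 = 15.
§2 applies: 15 − 3 = 12.
§3 applies (level before this adjustment is 12 ≥ 9, so +3): 12 + 3 = 15.
§4 applies: 15 − 1 = 14.
§6 applies: 14 + 2 = 16.
§7 applies (level before this adjustment is 16 < 17, so +1): 16 + 1 = 17.
§8 does not apply.
Final offense level: 17.
Criminal history: 8 prior points → Category Low (8-9).
Level 17 falls in the 16-17 band.
Grid: Level 16-17 × Category Low = 1890-2130 days.

1890-2130 days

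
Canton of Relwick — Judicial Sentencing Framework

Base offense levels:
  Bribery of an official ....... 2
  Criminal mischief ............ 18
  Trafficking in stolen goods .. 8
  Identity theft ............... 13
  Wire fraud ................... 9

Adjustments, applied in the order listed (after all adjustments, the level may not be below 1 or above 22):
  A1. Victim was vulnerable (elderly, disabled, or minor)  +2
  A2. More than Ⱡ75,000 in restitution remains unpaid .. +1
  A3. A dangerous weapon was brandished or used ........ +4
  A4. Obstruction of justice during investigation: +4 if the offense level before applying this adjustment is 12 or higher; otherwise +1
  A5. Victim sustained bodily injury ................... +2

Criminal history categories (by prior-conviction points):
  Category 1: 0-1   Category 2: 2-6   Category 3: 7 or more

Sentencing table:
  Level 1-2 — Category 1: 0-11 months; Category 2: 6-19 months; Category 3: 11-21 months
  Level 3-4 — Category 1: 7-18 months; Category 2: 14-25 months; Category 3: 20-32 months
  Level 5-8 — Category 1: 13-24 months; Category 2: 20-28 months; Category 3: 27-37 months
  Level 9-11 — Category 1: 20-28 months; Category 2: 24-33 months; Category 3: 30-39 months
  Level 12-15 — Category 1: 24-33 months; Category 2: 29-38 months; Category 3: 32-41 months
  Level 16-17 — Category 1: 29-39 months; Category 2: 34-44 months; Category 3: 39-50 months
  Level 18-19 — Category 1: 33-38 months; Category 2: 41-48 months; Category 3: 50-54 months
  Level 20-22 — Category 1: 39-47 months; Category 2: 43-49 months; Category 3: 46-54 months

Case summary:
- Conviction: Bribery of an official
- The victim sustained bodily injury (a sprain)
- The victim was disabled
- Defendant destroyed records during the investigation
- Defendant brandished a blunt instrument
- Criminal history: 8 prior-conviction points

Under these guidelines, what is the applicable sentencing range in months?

30-39 months

Base offense level for bribery of an official: 2.
A1 applies: 2 + 2 = 4.
A3 applies: 4 + 4 = 8.
A4 applies (level before this adjustment is 8 < 12, so +1): 8 + 1 = 9.
A5 applies: 9 + 2 = 11.
Final offense level: 11.
Criminal history: 8 prior points → Category 3 (7+).
Level 11 falls in the 9-11 band.
Grid: Level 9-11 × Category 3 = 30-39 months.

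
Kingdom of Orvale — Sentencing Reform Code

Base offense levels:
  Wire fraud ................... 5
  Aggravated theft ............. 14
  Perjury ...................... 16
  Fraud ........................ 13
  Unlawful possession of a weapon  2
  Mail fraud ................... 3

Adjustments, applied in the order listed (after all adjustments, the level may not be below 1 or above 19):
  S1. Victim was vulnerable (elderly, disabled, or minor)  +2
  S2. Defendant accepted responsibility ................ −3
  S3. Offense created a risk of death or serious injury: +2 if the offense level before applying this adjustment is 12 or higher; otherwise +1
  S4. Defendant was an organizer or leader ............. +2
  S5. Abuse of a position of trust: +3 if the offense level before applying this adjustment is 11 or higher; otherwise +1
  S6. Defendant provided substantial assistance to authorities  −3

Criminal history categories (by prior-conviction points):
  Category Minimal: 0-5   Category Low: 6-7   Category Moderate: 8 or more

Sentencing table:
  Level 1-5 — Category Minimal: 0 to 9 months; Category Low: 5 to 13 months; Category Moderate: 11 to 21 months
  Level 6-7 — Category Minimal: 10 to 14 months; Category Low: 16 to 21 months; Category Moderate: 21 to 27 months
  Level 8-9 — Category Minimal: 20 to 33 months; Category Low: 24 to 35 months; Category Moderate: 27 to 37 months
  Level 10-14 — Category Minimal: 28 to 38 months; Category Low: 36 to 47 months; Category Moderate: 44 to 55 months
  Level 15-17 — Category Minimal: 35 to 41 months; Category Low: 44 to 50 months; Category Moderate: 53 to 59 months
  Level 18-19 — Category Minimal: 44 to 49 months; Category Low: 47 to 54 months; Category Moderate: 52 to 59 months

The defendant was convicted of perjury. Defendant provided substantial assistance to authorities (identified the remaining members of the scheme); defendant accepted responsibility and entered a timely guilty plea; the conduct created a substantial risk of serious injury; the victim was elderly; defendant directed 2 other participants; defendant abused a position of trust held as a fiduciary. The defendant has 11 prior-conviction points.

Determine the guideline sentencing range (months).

52-59 months

Base offense level for perjury: 16.
S1 applies: 16 + 2 = 18.
S2 applies: 18 − 3 = 15.
S3 applies (level before this adjustment is 15 ≥ 12, so +2): 15 + 2 = 17.
S4 applies: 17 + 2 = 19.
S5 applies (level before this adjustment is 19 ≥ 11, so +3): 19 + 3 = 22.
S6 applies: 22 − 3 = 19.
Final offense level: 19.
Criminal history: 11 prior points → Category Moderate (8+).
Level 19 falls in the 18-19 band.
Grid: Level 18-19 × Category Moderate = 52-59 months.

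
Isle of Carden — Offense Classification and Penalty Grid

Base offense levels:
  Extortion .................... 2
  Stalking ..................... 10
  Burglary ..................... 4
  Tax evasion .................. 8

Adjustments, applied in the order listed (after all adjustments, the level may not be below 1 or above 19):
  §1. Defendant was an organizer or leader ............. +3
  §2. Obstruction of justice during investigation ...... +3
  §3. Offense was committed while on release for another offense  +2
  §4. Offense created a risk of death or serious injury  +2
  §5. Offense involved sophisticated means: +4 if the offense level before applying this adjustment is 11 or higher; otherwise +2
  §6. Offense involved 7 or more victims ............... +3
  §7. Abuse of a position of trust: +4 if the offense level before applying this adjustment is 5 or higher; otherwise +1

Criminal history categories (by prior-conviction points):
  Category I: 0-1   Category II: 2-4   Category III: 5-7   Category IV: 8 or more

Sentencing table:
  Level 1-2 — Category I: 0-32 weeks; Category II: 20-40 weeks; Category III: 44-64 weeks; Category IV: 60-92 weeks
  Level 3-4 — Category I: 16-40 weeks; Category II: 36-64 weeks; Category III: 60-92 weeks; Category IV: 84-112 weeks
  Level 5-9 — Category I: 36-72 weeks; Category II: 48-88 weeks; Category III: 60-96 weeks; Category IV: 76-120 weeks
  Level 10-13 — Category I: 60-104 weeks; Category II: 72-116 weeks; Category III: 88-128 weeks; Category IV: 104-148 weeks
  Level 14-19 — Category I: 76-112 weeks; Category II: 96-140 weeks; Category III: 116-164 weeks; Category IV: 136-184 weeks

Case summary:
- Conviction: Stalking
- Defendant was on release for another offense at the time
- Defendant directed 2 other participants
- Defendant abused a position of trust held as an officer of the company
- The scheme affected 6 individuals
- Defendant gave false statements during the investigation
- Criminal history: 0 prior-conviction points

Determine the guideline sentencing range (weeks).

Base offense level for stalking: 10.
§1 applies: 10 + 3 = 13.
§2 applies: 13 + 3 = 16.
§3 applies: 16 + 2 = 18.
§4 does not apply.
§6 does not apply.
§7 applies (level before this adjustment is 18 ≥ 5, so +4): 18 + 4 = 22.
Level 22 exceeds the maximum of 19; capped at 19.
Final offense level: 19.
Criminal history: 0 prior points → Category I (0-1).
Level 19 falls in the 14-19 band.
Grid: Level 14-19 × Category I = 76-112 weeks.

76-112 weeks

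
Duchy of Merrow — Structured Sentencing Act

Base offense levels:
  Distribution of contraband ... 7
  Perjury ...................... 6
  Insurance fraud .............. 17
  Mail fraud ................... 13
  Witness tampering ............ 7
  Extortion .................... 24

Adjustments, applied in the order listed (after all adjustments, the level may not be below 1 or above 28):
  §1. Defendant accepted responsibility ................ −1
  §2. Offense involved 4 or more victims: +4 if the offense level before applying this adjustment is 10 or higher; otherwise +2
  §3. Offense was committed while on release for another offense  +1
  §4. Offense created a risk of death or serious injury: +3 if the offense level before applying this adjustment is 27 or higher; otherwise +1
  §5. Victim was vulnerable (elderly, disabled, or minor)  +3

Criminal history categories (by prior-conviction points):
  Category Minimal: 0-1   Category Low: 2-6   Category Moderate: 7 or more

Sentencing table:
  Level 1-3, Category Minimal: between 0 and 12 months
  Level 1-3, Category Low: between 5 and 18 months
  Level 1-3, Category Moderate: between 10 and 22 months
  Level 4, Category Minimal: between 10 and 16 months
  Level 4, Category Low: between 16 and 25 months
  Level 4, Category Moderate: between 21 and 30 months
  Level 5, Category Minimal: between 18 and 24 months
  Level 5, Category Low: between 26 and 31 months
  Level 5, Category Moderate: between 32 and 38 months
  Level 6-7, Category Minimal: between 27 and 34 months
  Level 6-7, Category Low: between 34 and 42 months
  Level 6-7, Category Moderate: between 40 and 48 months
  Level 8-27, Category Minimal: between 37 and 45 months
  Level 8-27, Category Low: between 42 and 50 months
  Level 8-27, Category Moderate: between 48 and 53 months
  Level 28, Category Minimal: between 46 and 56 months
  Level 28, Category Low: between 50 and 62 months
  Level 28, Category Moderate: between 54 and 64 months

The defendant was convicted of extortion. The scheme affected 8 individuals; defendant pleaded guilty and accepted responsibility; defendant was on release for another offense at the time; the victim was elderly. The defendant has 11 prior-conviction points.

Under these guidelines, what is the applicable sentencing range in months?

54-64 months

Base offense level for extortion: 24.
§1 applies: 24 − 1 = 23.
§2 applies (level before this adjustment is 23 ≥ 10, so +4): 23 + 4 = 27.
§3 applies: 27 + 1 = 28.
§4 does not apply.
§5 applies: 28 + 3 = 31.
Level 31 exceeds the maximum of 28; capped at 28.
Final offense level: 28.
Criminal history: 11 prior points → Category Moderate (7+).
Level 28 falls in the 28 band.
Grid: Level 28 × Category Moderate = 54-64 months.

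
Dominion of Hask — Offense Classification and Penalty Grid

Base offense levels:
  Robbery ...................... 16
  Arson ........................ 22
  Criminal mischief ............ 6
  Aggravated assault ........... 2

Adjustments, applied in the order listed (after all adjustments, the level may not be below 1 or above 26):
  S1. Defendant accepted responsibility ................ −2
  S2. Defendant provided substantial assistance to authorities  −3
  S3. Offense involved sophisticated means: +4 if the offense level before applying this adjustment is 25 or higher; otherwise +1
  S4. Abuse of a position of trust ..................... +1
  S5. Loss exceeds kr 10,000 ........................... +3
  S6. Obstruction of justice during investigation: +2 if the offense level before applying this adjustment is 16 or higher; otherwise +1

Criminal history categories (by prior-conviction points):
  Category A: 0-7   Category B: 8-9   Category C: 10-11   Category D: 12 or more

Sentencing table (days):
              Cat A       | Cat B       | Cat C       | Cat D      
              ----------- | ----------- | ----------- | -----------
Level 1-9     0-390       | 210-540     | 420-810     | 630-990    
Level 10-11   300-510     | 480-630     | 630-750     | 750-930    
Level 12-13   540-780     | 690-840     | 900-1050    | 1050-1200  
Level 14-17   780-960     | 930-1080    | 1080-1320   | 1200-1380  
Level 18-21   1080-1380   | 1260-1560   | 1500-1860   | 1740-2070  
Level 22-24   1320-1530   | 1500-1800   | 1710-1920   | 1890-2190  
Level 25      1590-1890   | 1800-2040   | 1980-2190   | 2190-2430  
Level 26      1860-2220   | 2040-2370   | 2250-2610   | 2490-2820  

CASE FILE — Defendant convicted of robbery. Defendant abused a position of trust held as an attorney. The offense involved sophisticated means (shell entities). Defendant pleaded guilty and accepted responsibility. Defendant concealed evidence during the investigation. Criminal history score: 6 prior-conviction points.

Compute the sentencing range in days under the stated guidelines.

Base offense level for robbery: 16.
S1 applies: 16 − 2 = 14.
S2 does not apply.
S3 applies (level before this adjustment is 14 < 25, so +1): 14 + 1 = 15.
S4 applies: 15 + 1 = 16.
S6 applies (level before this adjustment is 16 ≥ 16, so +2): 16 + 2 = 18.
Final offense level: 18.
Criminal history: 6 prior points → Category A (0-7).
Level 18 falls in the 18-21 band.
Grid: Level 18-21 × Category A = 1080-1380 days.

1080-1380 days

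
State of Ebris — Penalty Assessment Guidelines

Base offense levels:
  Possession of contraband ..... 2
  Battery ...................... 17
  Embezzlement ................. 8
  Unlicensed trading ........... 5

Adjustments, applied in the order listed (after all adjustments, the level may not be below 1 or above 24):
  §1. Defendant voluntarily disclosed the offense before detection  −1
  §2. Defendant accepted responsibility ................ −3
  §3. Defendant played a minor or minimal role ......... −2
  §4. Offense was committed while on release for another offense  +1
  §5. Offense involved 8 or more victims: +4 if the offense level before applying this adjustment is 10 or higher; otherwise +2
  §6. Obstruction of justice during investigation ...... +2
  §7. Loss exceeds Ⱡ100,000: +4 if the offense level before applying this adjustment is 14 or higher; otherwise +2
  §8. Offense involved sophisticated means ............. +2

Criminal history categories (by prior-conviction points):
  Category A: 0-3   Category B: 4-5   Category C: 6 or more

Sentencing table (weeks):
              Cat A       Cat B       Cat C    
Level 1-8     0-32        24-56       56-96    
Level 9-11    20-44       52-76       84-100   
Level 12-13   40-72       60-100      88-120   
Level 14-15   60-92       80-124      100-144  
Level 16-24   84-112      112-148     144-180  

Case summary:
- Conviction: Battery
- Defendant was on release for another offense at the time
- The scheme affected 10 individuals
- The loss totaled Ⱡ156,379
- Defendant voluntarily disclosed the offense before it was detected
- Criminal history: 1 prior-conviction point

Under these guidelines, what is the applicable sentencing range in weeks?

Base offense level for battery: 17.
§1 applies: 17 − 1 = 16.
§4 applies: 16 + 1 = 17.
§5 applies (level before this adjustment is 17 ≥ 10, so +4): 17 + 4 = 21.
§7 applies (level before this adjustment is 21 ≥ 14, so +4): 21 + 4 = 25.
§8 does not apply.
Level 25 exceeds the maximum of 24; capped at 24.
Final offense level: 24.
Criminal history: 1 prior point → Category A (0-3).
Level 24 falls in the 16-24 band.
Grid: Level 16-24 × Category A = 84-112 weeks.

84-112 weeks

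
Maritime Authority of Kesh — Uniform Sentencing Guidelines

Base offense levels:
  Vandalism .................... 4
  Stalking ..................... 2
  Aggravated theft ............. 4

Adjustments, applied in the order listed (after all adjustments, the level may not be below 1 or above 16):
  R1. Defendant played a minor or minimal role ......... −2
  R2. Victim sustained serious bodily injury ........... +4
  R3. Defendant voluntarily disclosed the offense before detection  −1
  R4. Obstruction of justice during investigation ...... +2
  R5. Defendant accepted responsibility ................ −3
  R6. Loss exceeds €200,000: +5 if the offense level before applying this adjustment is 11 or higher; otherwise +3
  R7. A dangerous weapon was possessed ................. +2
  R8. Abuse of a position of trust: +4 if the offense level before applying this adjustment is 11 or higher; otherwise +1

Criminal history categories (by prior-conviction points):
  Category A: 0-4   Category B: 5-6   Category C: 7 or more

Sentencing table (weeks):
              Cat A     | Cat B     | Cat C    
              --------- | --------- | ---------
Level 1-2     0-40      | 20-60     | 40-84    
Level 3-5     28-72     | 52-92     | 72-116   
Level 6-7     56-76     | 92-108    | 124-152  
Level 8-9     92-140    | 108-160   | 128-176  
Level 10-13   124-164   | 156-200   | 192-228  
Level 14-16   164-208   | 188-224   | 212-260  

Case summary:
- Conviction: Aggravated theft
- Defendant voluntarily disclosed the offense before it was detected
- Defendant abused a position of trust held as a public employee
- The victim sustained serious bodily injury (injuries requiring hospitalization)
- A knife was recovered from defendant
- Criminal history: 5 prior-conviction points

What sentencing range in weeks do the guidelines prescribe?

156-200 weeks

Base offense level for aggravated theft: 4.
R2 applies: 4 + 4 = 8.
R3 applies: 8 − 1 = 7.
R5 does not apply.
R7 applies: 7 + 2 = 9.
R8 applies (level before this adjustment is 9 < 11, so +1): 9 + 1 = 10.
Final offense level: 10.
Criminal history: 5 prior points → Category B (5-6).
Level 10 falls in the 10-13 band.
Grid: Level 10-13 × Category B = 156-200 weeks.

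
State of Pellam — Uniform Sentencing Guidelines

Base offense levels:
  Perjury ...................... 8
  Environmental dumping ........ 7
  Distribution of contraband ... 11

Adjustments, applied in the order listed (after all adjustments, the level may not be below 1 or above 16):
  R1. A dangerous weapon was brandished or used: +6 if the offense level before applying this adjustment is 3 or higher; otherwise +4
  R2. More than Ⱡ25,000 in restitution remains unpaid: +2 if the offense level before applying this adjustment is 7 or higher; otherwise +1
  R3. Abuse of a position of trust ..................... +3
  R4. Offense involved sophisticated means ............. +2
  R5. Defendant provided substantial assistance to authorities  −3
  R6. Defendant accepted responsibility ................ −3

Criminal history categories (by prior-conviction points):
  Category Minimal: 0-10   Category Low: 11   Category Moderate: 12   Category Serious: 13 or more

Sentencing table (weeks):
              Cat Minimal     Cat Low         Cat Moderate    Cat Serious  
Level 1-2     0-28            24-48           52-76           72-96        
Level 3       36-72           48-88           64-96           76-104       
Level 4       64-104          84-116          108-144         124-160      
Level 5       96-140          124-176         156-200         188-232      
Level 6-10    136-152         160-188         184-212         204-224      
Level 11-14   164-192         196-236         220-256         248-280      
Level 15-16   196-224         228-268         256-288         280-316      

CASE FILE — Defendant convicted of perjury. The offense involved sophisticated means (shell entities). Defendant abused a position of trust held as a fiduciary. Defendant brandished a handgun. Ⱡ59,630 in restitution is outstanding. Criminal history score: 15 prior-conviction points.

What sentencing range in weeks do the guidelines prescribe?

Base offense level for perjury: 8.
R1 applies (level before this adjustment is 8 ≥ 3, so +6): 8 + 6 = 14.
R2 applies (level before this adjustment is 14 ≥ 7, so +2): 14 + 2 = 16.
R3 applies: 16 + 3 = 19.
R4 applies: 19 + 2 = 21.
R5 does not apply.
R6 does not apply.
Level 21 exceeds the maximum of 16; capped at 16.
Final offense level: 16.
Criminal history: 15 prior points → Category Serious (13+).
Level 16 falls in the 15-16 band.
Grid: Level 15-16 × Category Serious = 280-316 weeks.

280-316 weeks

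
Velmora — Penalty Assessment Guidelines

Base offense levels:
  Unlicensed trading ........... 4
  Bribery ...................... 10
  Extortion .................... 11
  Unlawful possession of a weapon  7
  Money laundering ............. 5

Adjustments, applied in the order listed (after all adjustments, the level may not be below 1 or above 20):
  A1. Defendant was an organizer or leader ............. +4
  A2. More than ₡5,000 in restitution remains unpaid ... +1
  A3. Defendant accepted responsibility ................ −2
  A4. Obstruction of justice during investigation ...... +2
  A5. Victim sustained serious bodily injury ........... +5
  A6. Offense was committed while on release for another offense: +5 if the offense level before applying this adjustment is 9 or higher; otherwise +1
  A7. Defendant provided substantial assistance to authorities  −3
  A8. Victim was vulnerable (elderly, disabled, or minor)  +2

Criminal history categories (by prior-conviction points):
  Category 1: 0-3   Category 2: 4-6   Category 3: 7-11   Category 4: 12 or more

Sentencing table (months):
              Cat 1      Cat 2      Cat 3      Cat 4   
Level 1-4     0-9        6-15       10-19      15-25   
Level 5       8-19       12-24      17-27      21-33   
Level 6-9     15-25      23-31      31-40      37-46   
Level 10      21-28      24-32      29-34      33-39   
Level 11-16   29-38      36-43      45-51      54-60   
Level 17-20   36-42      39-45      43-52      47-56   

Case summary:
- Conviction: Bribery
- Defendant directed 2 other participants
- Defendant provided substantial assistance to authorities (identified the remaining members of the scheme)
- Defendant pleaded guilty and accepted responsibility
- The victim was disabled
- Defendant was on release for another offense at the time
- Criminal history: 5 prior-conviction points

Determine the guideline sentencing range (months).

Base offense level for bribery: 10.
A1 applies: 10 + 4 = 14.
A2 does not apply.
A3 applies: 14 − 2 = 12.
A5 does not apply.
A6 applies (level before this adjustment is 12 ≥ 9, so +5): 12 + 5 = 17.
A7 applies: 17 − 3 = 14.
A8 applies: 14 + 2 = 16.
Final offense level: 16.
Criminal history: 5 prior points → Category 2 (4-6).
Level 16 falls in the 11-16 band.
Grid: Level 11-16 × Category 2 = 36-43 months.

36-43 months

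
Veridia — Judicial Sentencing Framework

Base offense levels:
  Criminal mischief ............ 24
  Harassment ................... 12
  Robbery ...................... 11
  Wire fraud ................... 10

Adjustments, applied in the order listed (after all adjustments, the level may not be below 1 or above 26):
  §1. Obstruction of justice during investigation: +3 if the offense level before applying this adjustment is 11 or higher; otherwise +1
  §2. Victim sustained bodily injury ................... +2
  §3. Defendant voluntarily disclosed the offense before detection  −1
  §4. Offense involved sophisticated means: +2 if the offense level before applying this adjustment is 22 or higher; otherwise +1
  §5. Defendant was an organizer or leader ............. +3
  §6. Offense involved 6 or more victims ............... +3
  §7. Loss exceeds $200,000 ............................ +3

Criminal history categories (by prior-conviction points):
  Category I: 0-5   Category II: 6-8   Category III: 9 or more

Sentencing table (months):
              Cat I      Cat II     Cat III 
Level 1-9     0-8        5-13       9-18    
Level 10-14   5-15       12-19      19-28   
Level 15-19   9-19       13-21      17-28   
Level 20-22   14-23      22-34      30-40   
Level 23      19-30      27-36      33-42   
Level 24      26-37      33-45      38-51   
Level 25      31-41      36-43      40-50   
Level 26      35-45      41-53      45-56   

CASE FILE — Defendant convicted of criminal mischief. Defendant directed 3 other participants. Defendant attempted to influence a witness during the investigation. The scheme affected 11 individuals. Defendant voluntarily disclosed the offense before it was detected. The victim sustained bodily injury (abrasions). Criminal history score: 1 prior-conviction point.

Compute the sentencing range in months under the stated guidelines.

Base offense level for criminal mischief: 24.
§1 applies (level before this adjustment is 24 ≥ 11, so +3): 24 + 3 = 27.
§2 applies: 27 + 2 = 29.
§3 applies: 29 − 1 = 28.
§4 does not apply.
§5 applies: 28 + 3 = 31.
§6 applies: 31 + 3 = 34.
Level 34 exceeds the maximum of 26; capped at 26.
Final offense level: 26.
Criminal history: 1 prior point → Category I (0-5).
Level 26 falls in the 26 band.
Grid: Level 26 × Category I = 35-45 months.

35-45 months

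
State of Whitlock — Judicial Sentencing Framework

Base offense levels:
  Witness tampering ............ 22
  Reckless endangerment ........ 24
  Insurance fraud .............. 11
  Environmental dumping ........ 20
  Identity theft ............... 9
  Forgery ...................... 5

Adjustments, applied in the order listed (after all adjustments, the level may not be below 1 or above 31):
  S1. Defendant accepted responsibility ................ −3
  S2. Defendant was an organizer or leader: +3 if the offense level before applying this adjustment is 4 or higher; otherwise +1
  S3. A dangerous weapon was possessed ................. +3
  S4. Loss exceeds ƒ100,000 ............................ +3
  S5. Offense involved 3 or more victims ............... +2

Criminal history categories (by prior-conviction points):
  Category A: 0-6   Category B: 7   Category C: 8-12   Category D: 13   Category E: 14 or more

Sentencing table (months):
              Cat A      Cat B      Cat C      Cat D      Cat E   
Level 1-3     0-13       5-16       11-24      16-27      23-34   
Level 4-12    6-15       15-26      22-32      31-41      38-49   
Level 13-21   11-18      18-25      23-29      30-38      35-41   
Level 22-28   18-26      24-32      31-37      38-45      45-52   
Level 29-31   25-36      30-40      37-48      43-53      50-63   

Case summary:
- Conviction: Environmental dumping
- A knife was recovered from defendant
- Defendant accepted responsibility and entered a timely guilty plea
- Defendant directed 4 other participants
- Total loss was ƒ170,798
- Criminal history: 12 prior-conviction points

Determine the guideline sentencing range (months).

Base offense level for environmental dumping: 20.
S1 applies: 20 − 3 = 17.
S2 applies (level before this adjustment is 17 ≥ 4, so +3): 17 + 3 = 20.
S3 applies: 20 + 3 = 23.
S4 applies: 23 + 3 = 26.
Final offense level: 26.
Criminal history: 12 prior points → Category C (8-12).
Level 26 falls in the 22-28 band.
Grid: Level 22-28 × Category C = 31-37 months.

31-37 months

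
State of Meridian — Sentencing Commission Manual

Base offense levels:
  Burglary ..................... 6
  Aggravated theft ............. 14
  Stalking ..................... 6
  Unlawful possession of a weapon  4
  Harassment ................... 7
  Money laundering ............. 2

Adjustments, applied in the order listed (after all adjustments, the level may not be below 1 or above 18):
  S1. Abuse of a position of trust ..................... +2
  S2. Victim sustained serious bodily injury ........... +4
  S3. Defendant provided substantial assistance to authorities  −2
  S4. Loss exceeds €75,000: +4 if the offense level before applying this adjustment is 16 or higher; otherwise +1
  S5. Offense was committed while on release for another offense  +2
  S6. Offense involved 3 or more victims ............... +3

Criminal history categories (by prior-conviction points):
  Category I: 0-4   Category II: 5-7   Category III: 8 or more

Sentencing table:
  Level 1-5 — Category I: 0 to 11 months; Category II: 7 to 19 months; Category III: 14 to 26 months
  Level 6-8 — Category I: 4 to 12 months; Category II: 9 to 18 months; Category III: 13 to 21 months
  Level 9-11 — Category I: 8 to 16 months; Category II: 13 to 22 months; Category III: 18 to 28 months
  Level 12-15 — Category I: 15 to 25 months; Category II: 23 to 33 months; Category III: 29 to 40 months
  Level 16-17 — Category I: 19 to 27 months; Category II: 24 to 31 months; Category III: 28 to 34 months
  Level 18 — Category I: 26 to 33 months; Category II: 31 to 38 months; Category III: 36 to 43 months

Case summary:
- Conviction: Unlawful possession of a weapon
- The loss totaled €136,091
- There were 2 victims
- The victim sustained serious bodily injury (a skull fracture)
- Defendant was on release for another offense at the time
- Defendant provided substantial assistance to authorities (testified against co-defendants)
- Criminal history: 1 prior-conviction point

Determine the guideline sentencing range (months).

8-16 months

Base offense level for unlawful possession of a weapon: 4.
S2 applies: 4 + 4 = 8.
S3 applies: 8 − 2 = 6.
S4 applies (level before this adjustment is 6 < 16, so +1): 6 + 1 = 7.
S5 applies: 7 + 2 = 9.
S6 does not apply.
Final offense level: 9.
Criminal history: 1 prior point → Category I (0-4).
Level 9 falls in the 9-11 band.
Grid: Level 9-11 × Category I = 8-16 months.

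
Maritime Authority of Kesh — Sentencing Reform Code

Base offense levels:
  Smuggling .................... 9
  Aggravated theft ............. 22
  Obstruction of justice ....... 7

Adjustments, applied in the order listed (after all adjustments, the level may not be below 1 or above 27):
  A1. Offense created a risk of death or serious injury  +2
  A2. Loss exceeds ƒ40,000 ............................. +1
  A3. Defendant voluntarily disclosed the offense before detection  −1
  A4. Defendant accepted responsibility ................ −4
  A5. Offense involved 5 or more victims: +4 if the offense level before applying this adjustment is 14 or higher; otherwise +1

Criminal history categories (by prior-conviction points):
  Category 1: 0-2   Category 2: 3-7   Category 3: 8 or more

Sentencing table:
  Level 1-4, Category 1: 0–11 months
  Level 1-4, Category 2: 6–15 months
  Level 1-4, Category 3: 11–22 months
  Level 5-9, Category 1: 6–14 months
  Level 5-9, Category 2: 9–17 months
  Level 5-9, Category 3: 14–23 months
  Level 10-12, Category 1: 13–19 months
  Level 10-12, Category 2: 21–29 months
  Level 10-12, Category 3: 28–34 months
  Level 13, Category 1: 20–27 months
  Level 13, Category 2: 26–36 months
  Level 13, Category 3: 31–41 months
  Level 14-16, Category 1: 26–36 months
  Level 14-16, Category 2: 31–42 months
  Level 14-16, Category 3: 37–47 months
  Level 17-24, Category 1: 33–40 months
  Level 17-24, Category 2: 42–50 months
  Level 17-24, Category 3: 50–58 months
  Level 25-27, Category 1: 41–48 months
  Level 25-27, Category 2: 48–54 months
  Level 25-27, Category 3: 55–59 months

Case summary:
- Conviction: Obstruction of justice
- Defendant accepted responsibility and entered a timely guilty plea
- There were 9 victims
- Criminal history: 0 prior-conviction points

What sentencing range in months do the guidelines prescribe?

Base offense level for obstruction of justice: 7.
A4 applies: 7 − 4 = 3.
A5 applies (level before this adjustment is 3 < 14, so +1): 3 + 1 = 4.
Final offense level: 4.
Criminal history: 0 prior points → Category 1 (0-2).
Level 4 falls in the 1-4 band.
Grid: Level 1-4 × Category 1 = 0-11 months.

0-11 months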